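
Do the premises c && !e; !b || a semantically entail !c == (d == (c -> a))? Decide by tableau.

Initial set: {T (c && !e); T (!b || a); F (!c == (d == (c -> a)))}.
T (c && !e): α-rule — add T c, T !e.
T (!b || a): β-rule — branch into T !b  //  T a.
  branch 1 (add T !b):
    F (!c == (d == (c -> a))): β-rule — branch into T !c, F (d == (c -> a))  //  F !c, T (d == (c -> a)).
      branch 1.1 (add T !c, F (d == (c -> a))):
        × closes — contains both c and !c.
      branch 1.2 (add F !c, T (d == (c -> a))):
        T (d == (c -> a)): β-rule — branch into T d, T (c -> a)  //  F d, F (c -> a).
          branch 1.2.1 (add T d, T (c -> a)):
            T (c -> a): β-rule — branch into F c  //  T a.
              branch 1.2.1.1 (add F c):
                × closes — contains both c and !c.
              branch 1.2.1.2 (add T a):
                ○ open, literals {a=1, b=0, c=1, d=1, e=0}.
          branch 1.2.2 (add F d, F (c -> a)):
            F (c -> a): α-rule — add T c, F a.
            ○ open, literals {a=0, b=0, c=1, d=0, e=0}.
  branch 2 (add T a):
    F (!c == (d == (c -> a))): β-rule — branch into T !c, F (d == (c -> a))  //  F !c, T (d == (c -> a)).
      branch 2.1 (add T !c, F (d == (c -> a))):
        × closes — contains both c and !c.
      branch 2.2 (add F !c, T (d == (c -> a))):
        T (d == (c -> a)): β-rule — branch into T d, T (c -> a)  //  F d, F (c -> a).
          branch 2.2.1 (add T d, T (c -> a)):
            T (c -> a): β-rule — branch into F c  //  T a.
              branch 2.2.1.1 (add F c):
                × closes — contains both c and !c.
              branch 2.2.1.2 (add T a):
                ○ open, literals {a=1, c=1, d=1, e=0}.
          branch 2.2.2 (add F d, F (c -> a)):
            F (c -> a): α-rule — add T c, F a.
            × closes — contains both a and !a.
5 branches closed, 3 open.
An open branch gives a countermodel: a=1, b=0, c=1, d=1, e=0 (unmentioned atoms arbitrary); the premises hold there but the conclusion fails.

No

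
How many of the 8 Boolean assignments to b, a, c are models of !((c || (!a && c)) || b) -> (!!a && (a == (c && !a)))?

6

Initial set: {(!((c || (!a && c)) || b) -> (!!a && (a == (c && !a))))}.
(!((c || (!a && c)) || b) -> (!!a && (a == (c && !a)))): β-rule — branch into !!((c || (!a && c)) || b)  //  (!!a && (a == (c && !a))).
  branch 1 (add !!((c || (!a && c)) || b)):
    !!((c || (!a && c)) || b): β-rule — branch into (c || (!a && c))  //  b.
      branch 1.1 (add (c || (!a && c))):
        (c || (!a && c)): β-rule — branch into c  //  (!a && c).
          branch 1.1.1 (add c):
            ○ open, literals {c=1}.
          branch 1.1.2 (add (!a && c)):
            (!a && c): α-rule — add !a, c.
            ○ open, literals {a=0, c=1}.
      branch 1.2 (add b):
        ○ open, literals {b=1}.
  branch 2 (add (!!a && (a == (c && !a)))):
    (!!a && (a == (c && !a))): α-rule — add !!a, (a == (c && !a)).
    !!a: drop double negation, giving a.
    (a == (c && !a)): β-rule — branch into a, (c && !a)  //  !a, !(c && !a).
      branch 2.1 (add a, (c && !a)):
        (c && !a): α-rule — add c, !a.
        × closes — contains both a and !a.
      branch 2.2 (add !a, !(c && !a)):
        × closes — contains both a and !a.
2 branches closed, 3 open.
Each open branch fixes some atoms; the unmentioned ones are free. Counting distinct full assignments: branch {c=1} (b, a) contributes 4 new; branch {a=0, c=1} (b) contributes 0 new; branch {b=1} (a, c) contributes 2 new. Total: 6.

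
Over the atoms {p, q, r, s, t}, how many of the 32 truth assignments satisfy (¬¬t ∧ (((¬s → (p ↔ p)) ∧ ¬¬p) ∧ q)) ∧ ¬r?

2

Initial set: {T ((¬¬t ∧ (((¬s → (p ↔ p)) ∧ ¬¬p) ∧ q)) ∧ ¬r)}.
T ((¬¬t ∧ (((¬s → (p ↔ p)) ∧ ¬¬p) ∧ q)) ∧ ¬r): α-rule — add T (¬¬t ∧ (((¬s → (p ↔ p)) ∧ ¬¬p) ∧ q)), T ¬r.
T (¬¬t ∧ (((¬s → (p ↔ p)) ∧ ¬¬p) ∧ q)): α-rule — add T ¬¬t, T (((¬s → (p ↔ p)) ∧ ¬¬p) ∧ q).
T ¬¬t: drop double negation, giving T t.
T (((¬s → (p ↔ p)) ∧ ¬¬p) ∧ q): α-rule — add T ((¬s → (p ↔ p)) ∧ ¬¬p), T q.
T ((¬s → (p ↔ p)) ∧ ¬¬p): α-rule — add T (¬s → (p ↔ p)), T ¬¬p.
T ¬¬p: drop double negation, giving T p.
T (¬s → (p ↔ p)): β-rule — branch into F ¬s  //  T (p ↔ p).
  branch 1 (add F ¬s):
    ○ open, literals {p=1, q=1, r=0, s=1, t=1}.
  branch 2 (add T (p ↔ p)):
    T (p ↔ p): β-rule — branch into T p, T p  //  F p, F p.
      branch 2.1 (add T p, T p):
        ○ open, literals {p=1, q=1, r=0, t=1}.
      branch 2.2 (add F p, F p):
        × closes — contains both p and ¬p.
1 branch closed, 2 open.
Each open branch fixes some atoms; the unmentioned ones are free. Counting distinct full assignments: branch {p=1, q=1, r=0, s=1, t=1} (none free) contributes 1 new; branch {p=1, q=1, r=0, t=1} (s) contributes 1 new. Total: 2.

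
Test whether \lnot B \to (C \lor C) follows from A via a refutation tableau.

No

Initial set: {A; \lnot (\lnot B \to (C \lor C))}.
\lnot (\lnot B \to (C \lor C)): α-rule — add \lnot B, \lnot (C \lor C).
\lnot (C \lor C): α-rule — add \lnot C, \lnot C.
○ open, literals {A=T, B=F, C=F}.
0 branches closed, 1 open.
An open branch gives a countermodel: A=T, B=F, C=F (unmentioned atoms arbitrary); the premises hold there but the conclusion fails.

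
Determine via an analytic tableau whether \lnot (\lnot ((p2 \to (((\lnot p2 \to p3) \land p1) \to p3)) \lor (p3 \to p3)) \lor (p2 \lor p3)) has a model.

Satisfiable

Initial set: {T \lnot (\lnot ((p2 \to (((\lnot p2 \to p3) \land p1) \to p3)) \lor (p3 \to p3)) \lor (p2 \lor p3))}.
T \lnot (\lnot ((p2 \to (((\lnot p2 \to p3) \land p1) \to p3)) \lor (p3 \to p3)) \lor (p2 \lor p3)): α-rule — add F \lnot ((p2 \to (((\lnot p2 \to p3) \land p1) \to p3)) \lor (p3 \to p3)), F (p2 \lor p3).
F (p2 \lor p3): α-rule — add F p2, F p3.
F \lnot ((p2 \to (((\lnot p2 \to p3) \land p1) \to p3)) \lor (p3 \to p3)): β-rule — branch into T (p2 \to (((\lnot p2 \to p3) \land p1) \to p3))  //  T (p3 \to p3).
  branch 1 (add T (p2 \to (((\lnot p2 \to p3) \land p1) \to p3))):
    T (p2 \to (((\lnot p2 \to p3) \land p1) \to p3)): β-rule — branch into F p2  //  T (((\lnot p2 \to p3) \land p1) \to p3).
      branch 1.1 (add F p2):
        ○ open, literals {p2=F, p3=F}.
      branch 1.2 (add T (((\lnot p2 \to p3) \land p1) \to p3)):
        T (((\lnot p2 \to p3) \land p1) \to p3): β-rule — branch into F ((\lnot p2 \to p3) \land p1)  //  T p3.
          branch 1.2.1 (add F ((\lnot p2 \to p3) \land p1)):
            F ((\lnot p2 \to p3) \land p1): β-rule — branch into F (\lnot p2 \to p3)  //  F p1.
              branch 1.2.1.1 (add F (\lnot p2 \to p3)):
                F (\lnot p2 \to p3): α-rule — add T \lnot p2, F p3.
                ○ open, literals {p2=F, p3=F}.
              branch 1.2.1.2 (add F p1):
                ○ open, literals {p1=F, p2=F, p3=F}.
          branch 1.2.2 (add T p3):
            × closes — contains both p3 and \lnot p3.
  branch 2 (add T (p3 \to p3)):
    T (p3 \to p3): β-rule — branch into F p3  //  T p3.
      branch 2.1 (add F p3):
        ○ open, literals {p2=F, p3=F}.
      branch 2.2 (add T p3):
        × closes — contains both p3 and \lnot p3.
2 branches closed, 4 open.
An open branch gives a satisfying assignment: p2=F, p3=F.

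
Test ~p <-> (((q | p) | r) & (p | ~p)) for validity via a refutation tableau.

Not valid

Assume the negation and expand:
Initial set: {F (~p <-> (((q | p) | r) & (p | ~p)))}.
F (~p <-> (((q | p) | r) & (p | ~p))): β-rule — branch into T ~p, F (((q | p) | r) & (p | ~p))  //  F ~p, T (((q | p) | r) & (p | ~p)).
  branch 1 (add T ~p, F (((q | p) | r) & (p | ~p))):
    F (((q | p) | r) & (p | ~p)): β-rule — branch into F ((q | p) | r)  //  F (p | ~p).
      branch 1.1 (add F ((q | p) | r)):
        F ((q | p) | r): α-rule — add F (q | p), F r.
        F (q | p): α-rule — add F q, F p.
        ○ open, literals {p=0, q=0, r=0}.
      branch 1.2 (add F (p | ~p)):
        F (p | ~p): α-rule — add F p, F ~p.
        × closes — contains both p and ~p.
  branch 2 (add F ~p, T (((q | p) | r) & (p | ~p))):
    T (((q | p) | r) & (p | ~p)): α-rule — add T ((q | p) | r), T (p | ~p).
    T ((q | p) | r): β-rule — branch into T (q | p)  //  T r.
      branch 2.1 (add T (q | p)):
        T (p | ~p): β-rule — branch into T p  //  T ~p.
          branch 2.1.1 (add T p):
            T (q | p): β-rule — branch into T q  //  T p.
              branch 2.1.1.1 (add T q):
                ○ open, literals {p=1, q=1}.
              branch 2.1.1.2 (add T p):
                ○ open, literals {p=1}.
          branch 2.1.2 (add T ~p):
            × closes — contains both p and ~p.
      branch 2.2 (add T r):
        T (p | ~p): β-rule — branch into T p  //  T ~p.
          branch 2.2.1 (add T p):
            ○ open, literals {p=1, r=1}.
          branch 2.2.2 (add T ~p):
            × closes — contains both p and ~p.
3 branches closed, 4 open.
An open branch gives a countermodel: p=0, q=0, r=0 (unmentioned atoms arbitrary); under it the original formula is false.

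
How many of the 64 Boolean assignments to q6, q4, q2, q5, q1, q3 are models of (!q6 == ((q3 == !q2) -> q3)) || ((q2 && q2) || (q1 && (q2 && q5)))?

48

Initial set: {((!q6 == ((q3 == !q2) -> q3)) || ((q2 && q2) || (q1 && (q2 && q5))))}.
((!q6 == ((q3 == !q2) -> q3)) || ((q2 && q2) || (q1 && (q2 && q5)))): β-rule — branch into (!q6 == ((q3 == !q2) -> q3))  //  ((q2 && q2) || (q1 && (q2 && q5))).
  branch 1 (add (!q6 == ((q3 == !q2) -> q3))):
    (!q6 == ((q3 == !q2) -> q3)): β-rule — branch into !q6, ((q3 == !q2) -> q3)  //  !!q6, !((q3 == !q2) -> q3).
      branch 1.1 (add !q6, ((q3 == !q2) -> q3)):
        ((q3 == !q2) -> q3): β-rule — branch into !(q3 == !q2)  //  q3.
          branch 1.1.1 (add !(q3 == !q2)):
            !(q3 == !q2): β-rule — branch into q3, !!q2  //  !q3, !q2.
              branch 1.1.1.1 (add q3, !!q2):
                ○ open, literals {q2=true, q3=true, q6=false}.
              branch 1.1.1.2 (add !q3, !q2):
                ○ open, literals {q2=false, q3=false, q6=false}.
          branch 1.1.2 (add q3):
            ○ open, literals {q3=true, q6=false}.
      branch 1.2 (add !!q6, !((q3 == !q2) -> q3)):
        !((q3 == !q2) -> q3): α-rule — add (q3 == !q2), !q3.
        (q3 == !q2): β-rule — branch into q3, !q2  //  !q3, !!q2.
          branch 1.2.1 (add q3, !q2):
            × closes — contains both q3 and !q3.
          branch 1.2.2 (add !q3, !!q2):
            ○ open, literals {q2=true, q3=false, q6=true}.
  branch 2 (add ((q2 && q2) || (q1 && (q2 && q5)))):
    ((q2 && q2) || (q1 && (q2 && q5))): β-rule — branch into (q2 && q2)  //  (q1 && (q2 && q5)).
      branch 2.1 (add (q2 && q2)):
        (q2 && q2): α-rule — add q2, q2.
        ○ open, literals {q2=true}.
      branch 2.2 (add (q1 && (q2 && q5))):
        (q1 && (q2 && q5)): α-rule — add q1, (q2 && q5).
        (q2 && q5): α-rule — add q2, q5.
        ○ open, literals {q1=true, q2=true, q5=true}.
1 branch closed, 6 open.
Each open branch fixes some atoms; the unmentioned ones are free. Counting distinct full assignments: branch {q2=true, q3=true, q6=false} (q4, q5, q1) contributes 8 new; branch {q2=false, q3=false, q6=false} (q4, q5, q1) contributes 8 new; branch {q3=true, q6=false} (q4, q2, q5, q1) contributes 8 new; branch {q2=true, q3=false, q6=true} (q4, q5, q1) contributes 8 new; branch {q2=true} (q6, q4, q5, q1, q3) contributes 16 new; branch {q1=true, q2=true, q5=true} (q6, q4, q3) contributes 0 new. Total: 48.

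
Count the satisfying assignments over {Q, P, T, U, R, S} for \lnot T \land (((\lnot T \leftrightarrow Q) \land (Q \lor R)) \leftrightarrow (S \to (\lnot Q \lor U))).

Initial set: {T (\lnot T \land (((\lnot T \leftrightarrow Q) \land (Q \lor R)) \leftrightarrow (S \to (\lnot Q \lor U))))}.
T (\lnot T \land (((\lnot T \leftrightarrow Q) \land (Q \lor R)) \leftrightarrow (S \to (\lnot Q \lor U)))): α-rule — add T \lnot T, T (((\lnot T \leftrightarrow Q) \land (Q \lor R)) \leftrightarrow (S \to (\lnot Q \lor U))).
T (((\lnot T \leftrightarrow Q) \land (Q \lor R)) \leftrightarrow (S \to (\lnot Q \lor U))): β-rule — branch into T ((\lnot T \leftrightarrow Q) \land (Q \lor R)), T (S \to (\lnot Q \lor U))  //  F ((\lnot T \leftrightarrow Q) \land (Q \lor R)), F (S \to (\lnot Q \lor U)).
  branch 1 (add T ((\lnot T \leftrightarrow Q) \land (Q \lor R)), T (S \to (\lnot Q \lor U))):
    T ((\lnot T \leftrightarrow Q) \land (Q \lor R)): α-rule — add T (\lnot T \leftrightarrow Q), T (Q \lor R).
    T (S \to (\lnot Q \lor U)): β-rule — branch into F S  //  T (\lnot Q \lor U).
      branch 1.1 (add F S):
        T (\lnot T \leftrightarrow Q): β-rule — branch into T \lnot T, T Q  //  F \lnot T, F Q.
          branch 1.1.1 (add T \lnot T, T Q):
            T (Q \lor R): β-rule — branch into T Q  //  T R.
              branch 1.1.1.1 (add T Q):
                ○ open, literals {Q=true, S=false, T=false}.
              branch 1.1.1.2 (add T R):
                ○ open, literals {Q=true, R=true, S=false, T=false}.
          branch 1.1.2 (add F \lnot T, F Q):
            × closes — contains both T and \lnot T.
      branch 1.2 (add T (\lnot Q \lor U)):
        T (\lnot T \leftrightarrow Q): β-rule — branch into T \lnot T, T Q  //  F \lnot T, F Q.
          branch 1.2.1 (add T \lnot T, T Q):
            T (Q \lor R): β-rule — branch into T Q  //  T R.
              branch 1.2.1.1 (add T Q):
                T (\lnot Q \lor U): β-rule — branch into T \lnot Q  //  T U.
                  branch 1.2.1.1.1 (add T \lnot Q):
                    × closes — contains both Q and \lnot Q.
                  branch 1.2.1.1.2 (add T U):
                    ○ open, literals {Q=true, T=false, U=true}.
              branch 1.2.1.2 (add T R):
                T (\lnot Q \lor U): β-rule — branch into T \lnot Q  //  T U.
                  branch 1.2.1.2.1 (add T \lnot Q):
                    × closes — contains both Q and \lnot Q.
                  branch 1.2.1.2.2 (add T U):
                    ○ open, literals {Q=true, R=true, T=false, U=true}.
          branch 1.2.2 (add F \lnot T, F Q):
            × closes — contains both T and \lnot T.
  branch 2 (add F ((\lnot T \leftrightarrow Q) \land (Q \lor R)), F (S \to (\lnot Q \lor U))):
    F (S \to (\lnot Q \lor U)): α-rule — add T S, F (\lnot Q \lor U).
    F (\lnot Q \lor U): α-rule — add F \lnot Q, F U.
    F ((\lnot T \leftrightarrow Q) \land (Q \lor R)): β-rule — branch into F (\lnot T \leftrightarrow Q)  //  F (Q \lor R).
      branch 2.1 (add F (\lnot T \leftrightarrow Q)):
        F (\lnot T \leftrightarrow Q): β-rule — branch into T \lnot T, F Q  //  F \lnot T, T Q.
          branch 2.1.1 (add T \lnot T, F Q):
            × closes — contains both Q and \lnot Q.
          branch 2.1.2 (add F \lnot T, T Q):
            × closes — contains both T and \lnot T.
      branch 2.2 (add F (Q \lor R)):
        F (Q \lor R): α-rule — add F Q, F R.
        × closes — contains both Q and \lnot Q.
7 branches closed, 4 open.
Each open branch fixes some atoms; the unmentioned ones are free. Counting distinct full assignments: branch {Q=true, S=false, T=false} (P, U, R) contributes 8 new; branch {Q=true, R=true, S=false, T=false} (P, U) contributes 0 new; branch {Q=true, T=false, U=true} (P, R, S) contributes 4 new; branch {Q=true, R=true, T=false, U=true} (P, S) contributes 0 new. Total: 12.

12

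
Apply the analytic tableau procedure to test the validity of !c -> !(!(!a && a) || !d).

Not valid

Assume the negation and expand:
Initial set: {F (!c -> !(!(!a && a) || !d))}.
F (!c -> !(!(!a && a) || !d)): α-rule — add T !c, F !(!(!a && a) || !d).
F !(!(!a && a) || !d): β-rule — branch into T !(!a && a)  //  T !d.
  branch 1 (add T !(!a && a)):
    T !(!a && a): β-rule — branch into F !a  //  F a.
      branch 1.1 (add F !a):
        ○ open, literals {a=T, c=F}.
      branch 1.2 (add F a):
        ○ open, literals {a=F, c=F}.
  branch 2 (add T !d):
    ○ open, literals {c=F, d=F}.
0 branches closed, 3 open.
An open branch gives a countermodel: a=T, c=F (unmentioned atoms arbitrary); under it the original formula is false.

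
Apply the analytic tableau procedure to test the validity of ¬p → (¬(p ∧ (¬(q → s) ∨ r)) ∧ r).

Not valid

Assume the negation and expand:
Initial set: {F (¬p → (¬(p ∧ (¬(q → s) ∨ r)) ∧ r))}.
F (¬p → (¬(p ∧ (¬(q → s) ∨ r)) ∧ r)): α-rule — add T ¬p, F (¬(p ∧ (¬(q → s) ∨ r)) ∧ r).
F (¬(p ∧ (¬(q → s) ∨ r)) ∧ r): β-rule — branch into F ¬(p ∧ (¬(q → s) ∨ r))  //  F r.
  branch 1 (add F ¬(p ∧ (¬(q → s) ∨ r))):
    F ¬(p ∧ (¬(q → s) ∨ r)): α-rule — add T p, T (¬(q → s) ∨ r).
    × closes — contains both p and ¬p.
  branch 2 (add F r):
    ○ open, literals {p=F, r=F}.
1 branch closed, 1 open.
An open branch gives a countermodel: p=F, r=F (unmentioned atoms arbitrary); under it the original formula is false.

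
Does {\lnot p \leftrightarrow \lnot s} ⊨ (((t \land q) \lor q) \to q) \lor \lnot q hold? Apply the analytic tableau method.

Yes

Initial set: {(\lnot p \leftrightarrow \lnot s); \lnot ((((t \land q) \lor q) \to q) \lor \lnot q)}.
\lnot ((((t \land q) \lor q) \to q) \lor \lnot q): α-rule — add \lnot (((t \land q) \lor q) \to q), \lnot \lnot q.
\lnot (((t \land q) \lor q) \to q): α-rule — add ((t \land q) \lor q), \lnot q.
× closes — contains both q and \lnot q.
All 1 branch closes.
Every branch closed, so the premises entail the conclusion.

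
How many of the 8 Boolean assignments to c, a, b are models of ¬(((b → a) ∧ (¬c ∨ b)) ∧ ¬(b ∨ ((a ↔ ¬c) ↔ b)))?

7

Initial set: {¬(((b → a) ∧ (¬c ∨ b)) ∧ ¬(b ∨ ((a ↔ ¬c) ↔ b)))}.
¬(((b → a) ∧ (¬c ∨ b)) ∧ ¬(b ∨ ((a ↔ ¬c) ↔ b))): β-rule — branch into ¬((b → a) ∧ (¬c ∨ b))  //  ¬¬(b ∨ ((a ↔ ¬c) ↔ b)).
  branch 1 (add ¬((b → a) ∧ (¬c ∨ b))):
    ¬((b → a) ∧ (¬c ∨ b)): β-rule — branch into ¬(b → a)  //  ¬(¬c ∨ b).
      branch 1.1 (add ¬(b → a)):
        ¬(b → a): α-rule — add b, ¬a.
        ○ open, literals {a=false, b=true}.
      branch 1.2 (add ¬(¬c ∨ b)):
        ¬(¬c ∨ b): α-rule — add ¬¬c, ¬b.
        ○ open, literals {b=false, c=true}.
  branch 2 (add ¬¬(b ∨ ((a ↔ ¬c) ↔ b))):
    ¬¬(b ∨ ((a ↔ ¬c) ↔ b)): β-rule — branch into b  //  ((a ↔ ¬c) ↔ b).
      branch 2.1 (add b):
        ○ open, literals {b=true}.
      branch 2.2 (add ((a ↔ ¬c) ↔ b)):
        ((a ↔ ¬c) ↔ b): β-rule — branch into (a ↔ ¬c), b  //  ¬(a ↔ ¬c), ¬b.
          branch 2.2.1 (add (a ↔ ¬c), b):
            (a ↔ ¬c): β-rule — branch into a, ¬c  //  ¬a, ¬¬c.
              branch 2.2.1.1 (add a, ¬c):
                ○ open, literals {a=true, b=true, c=false}.
              branch 2.2.1.2 (add ¬a, ¬¬c):
                ○ open, literals {a=false, b=true, c=true}.
          branch 2.2.2 (add ¬(a ↔ ¬c), ¬b):
            ¬(a ↔ ¬c): β-rule — branch into a, ¬¬c  //  ¬a, ¬c.
              branch 2.2.2.1 (add a, ¬¬c):
                ○ open, literals {a=true, b=false, c=true}.
              branch 2.2.2.2 (add ¬a, ¬c):
                ○ open, literals {a=false, b=false, c=false}.
0 branches closed, 7 open.
Each open branch fixes some atoms; the unmentioned ones are free. Counting distinct full assignments: branch {a=false, b=true} (c) contributes 2 new; branch {b=false, c=true} (a) contributes 2 new; branch {b=true} (c, a) contributes 2 new; branch {a=true, b=true, c=false} (none free) contributes 0 new; branch {a=false, b=true, c=true} (none free) contributes 0 new; branch {a=true, b=false, c=true} (none free) contributes 0 new; branch {a=false, b=false, c=false} (none free) contributes 1 new. Total: 7.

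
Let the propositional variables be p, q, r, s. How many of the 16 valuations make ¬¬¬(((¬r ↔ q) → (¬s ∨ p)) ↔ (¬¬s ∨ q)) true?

Initial set: {¬¬¬(((¬r ↔ q) → (¬s ∨ p)) ↔ (¬¬s ∨ q))}.
¬¬¬(((¬r ↔ q) → (¬s ∨ p)) ↔ (¬¬s ∨ q)): drop double negation, giving ¬(((¬r ↔ q) → (¬s ∨ p)) ↔ (¬¬s ∨ q)).
¬(((¬r ↔ q) → (¬s ∨ p)) ↔ (¬¬s ∨ q)): β-rule — branch into ((¬r ↔ q) → (¬s ∨ p)), ¬(¬¬s ∨ q)  //  ¬((¬r ↔ q) → (¬s ∨ p)), (¬¬s ∨ q).
  branch 1 (add ((¬r ↔ q) → (¬s ∨ p)), ¬(¬¬s ∨ q)):
    ¬(¬¬s ∨ q): α-rule — add ¬¬¬s, ¬q.
    ¬¬¬s: drop double negation, giving ¬s.
    ((¬r ↔ q) → (¬s ∨ p)): β-rule — branch into ¬(¬r ↔ q)  //  (¬s ∨ p).
      branch 1.1 (add ¬(¬r ↔ q)):
        ¬(¬r ↔ q): β-rule — branch into ¬r, ¬q  //  ¬¬r, q.
          branch 1.1.1 (add ¬r, ¬q):
            ○ open, literals {q=F, r=F, s=F}.
          branch 1.1.2 (add ¬¬r, q):
            × closes — contains both q and ¬q.
      branch 1.2 (add (¬s ∨ p)):
        (¬s ∨ p): β-rule — branch into ¬s  //  p.
          branch 1.2.1 (add ¬s):
            ○ open, literals {q=F, s=F}.
          branch 1.2.2 (add p):
            ○ open, literals {p=T, q=F, s=F}.
  branch 2 (add ¬((¬r ↔ q) → (¬s ∨ p)), (¬¬s ∨ q)):
    ¬((¬r ↔ q) → (¬s ∨ p)): α-rule — add (¬r ↔ q), ¬(¬s ∨ p).
    ¬(¬s ∨ p): α-rule — add ¬¬s, ¬p.
    (¬¬s ∨ q): β-rule — branch into ¬¬s  //  q.
      branch 2.1 (add ¬¬s):
        ¬¬s: drop double negation, giving s.
        (¬r ↔ q): β-rule — branch into ¬r, q  //  ¬¬r, ¬q.
          branch 2.1.1 (add ¬r, q):
            ○ open, literals {p=F, q=T, r=F, s=T}.
          branch 2.1.2 (add ¬¬r, ¬q):
            ○ open, literals {p=F, q=F, r=T, s=T}.
      branch 2.2 (add q):
        (¬r ↔ q): β-rule — branch into ¬r, q  //  ¬¬r, ¬q.
          branch 2.2.1 (add ¬r, q):
            ○ open, literals {p=F, q=T, r=F, s=T}.
          branch 2.2.2 (add ¬¬r, ¬q):
            × closes — contains both q and ¬q.
2 branches closed, 6 open.
Each open branch fixes some atoms; the unmentioned ones are free. Counting distinct full assignments: branch {q=F, r=F, s=F} (p) contributes 2 new; branch {q=F, s=F} (p, r) contributes 2 new; branch {p=T, q=F, s=F} (r) contributes 0 new; branch {p=F, q=T, r=F, s=T} (none free) contributes 1 new; branch {p=F, q=F, r=T, s=T} (none free) contributes 1 new; branch {p=F, q=T, r=F, s=T} (none free) contributes 0 new. Total: 6.

6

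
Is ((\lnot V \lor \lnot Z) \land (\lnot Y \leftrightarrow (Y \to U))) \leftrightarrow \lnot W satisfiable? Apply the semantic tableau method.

Initial set: {(((\lnot V \lor \lnot Z) \land (\lnot Y \leftrightarrow (Y \to U))) \leftrightarrow \lnot W)}.
(((\lnot V \lor \lnot Z) \land (\lnot Y \leftrightarrow (Y \to U))) \leftrightarrow \lnot W): β-rule — branch into ((\lnot V \lor \lnot Z) \land (\lnot Y \leftrightarrow (Y \to U))), \lnot W  //  \lnot ((\lnot V \lor \lnot Z) \land (\lnot Y \leftrightarrow (Y \to U))), \lnot \lnot W.
  branch 1 (add ((\lnot V \lor \lnot Z) \land (\lnot Y \leftrightarrow (Y \to U))), \lnot W):
    ((\lnot V \lor \lnot Z) \land (\lnot Y \leftrightarrow (Y \to U))): α-rule — add (\lnot V \lor \lnot Z), (\lnot Y \leftrightarrow (Y \to U)).
    (\lnot V \lor \lnot Z): β-rule — branch into \lnot V  //  \lnot Z.
      branch 1.1 (add \lnot V):
        (\lnot Y \leftrightarrow (Y \to U)): β-rule — branch into \lnot Y, (Y \to U)  //  \lnot \lnot Y, \lnot (Y \to U).
          branch 1.1.1 (add \lnot Y, (Y \to U)):
            (Y \to U): β-rule — branch into \lnot Y  //  U.
              branch 1.1.1.1 (add \lnot Y):
                ○ open, literals {V=0, W=0, Y=0}.
              branch 1.1.1.2 (add U):
                ○ open, literals {U=1, V=0, W=0, Y=0}.
          branch 1.1.2 (add \lnot \lnot Y, \lnot (Y \to U)):
            \lnot (Y \to U): α-rule — add Y, \lnot U.
            ○ open, literals {U=0, V=0, W=0, Y=1}.
      branch 1.2 (add \lnot Z):
        (\lnot Y \leftrightarrow (Y \to U)): β-rule — branch into \lnot Y, (Y \to U)  //  \lnot \lnot Y, \lnot (Y \to U).
          branch 1.2.1 (add \lnot Y, (Y \to U)):
            (Y \to U): β-rule — branch into \lnot Y  //  U.
              branch 1.2.1.1 (add \lnot Y):
                ○ open, literals {W=0, Y=0, Z=0}.
              branch 1.2.1.2 (add U):
                ○ open, literals {U=1, W=0, Y=0, Z=0}.
          branch 1.2.2 (add \lnot \lnot Y, \lnot (Y \to U)):
            \lnot (Y \to U): α-rule — add Y, \lnot U.
            ○ open, literals {U=0, W=0, Y=1, Z=0}.
  branch 2 (add \lnot ((\lnot V \lor \lnot Z) \land (\lnot Y \leftrightarrow (Y \to U))), \lnot \lnot W):
    \lnot ((\lnot V \lor \lnot Z) \land (\lnot Y \leftrightarrow (Y \to U))): β-rule — branch into \lnot (\lnot V \lor \lnot Z)  //  \lnot (\lnot Y \leftrightarrow (Y \to U)).
      branch 2.1 (add \lnot (\lnot V \lor \lnot Z)):
        \lnot (\lnot V \lor \lnot Z): α-rule — add \lnot \lnot V, \lnot \lnot Z.
        ○ open, literals {V=1, W=1, Z=1}.
      branch 2.2 (add \lnot (\lnot Y \leftrightarrow (Y \to U))):
        \lnot (\lnot Y \leftrightarrow (Y \to U)): β-rule — branch into \lnot Y, \lnot (Y \to U)  //  \lnot \lnot Y, (Y \to U).
          branch 2.2.1 (add \lnot Y, \lnot (Y \to U)):
            \lnot (Y \to U): α-rule — add Y, \lnot U.
            × closes — contains both Y and \lnot Y.
          branch 2.2.2 (add \lnot \lnot Y, (Y \to U)):
            (Y \to U): β-rule — branch into \lnot Y  //  U.
              branch 2.2.2.1 (add \lnot Y):
                × closes — contains both Y and \lnot Y.
              branch 2.2.2.2 (add U):
                ○ open, literals {U=1, W=1, Y=1}.
2 branches closed, 8 open.
An open branch gives a satisfying assignment: V=0, W=0, Y=0.

Satisfiable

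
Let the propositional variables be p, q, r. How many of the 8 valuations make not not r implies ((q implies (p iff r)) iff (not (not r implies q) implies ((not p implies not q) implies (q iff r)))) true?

Initial set: {(not not r implies ((q implies (p iff r)) iff (not (not r implies q) implies ((not p implies not q) implies (q iff r)))))}.
(not not r implies ((q implies (p iff r)) iff (not (not r implies q) implies ((not p implies not q) implies (q iff r))))): β-rule — branch into not not not r  //  ((q implies (p iff r)) iff (not (not r implies q) implies ((not p implies not q) implies (q iff r)))).
  branch 1 (add not not not r):
    not not not r: drop double negation, giving not r.
    ○ open, literals {r=F}.
  branch 2 (add ((q implies (p iff r)) iff (not (not r implies q) implies ((not p implies not q) implies (q iff r))))):
    ((q implies (p iff r)) iff (not (not r implies q) implies ((not p implies not q) implies (q iff r)))): β-rule — branch into (q implies (p iff r)), (not (not r implies q) implies ((not p implies not q) implies (q iff r)))  //  not (q implies (p iff r)), not (not (not r implies q) implies ((not p implies not q) implies (q iff r))).
      branch 2.1 (add (q implies (p iff r)), (not (not r implies q) implies ((not p implies not q) implies (q iff r)))):
        (q implies (p iff r)): β-rule — branch into not q  //  (p iff r).
          branch 2.1.1 (add not q):
            (not (not r implies q) implies ((not p implies not q) implies (q iff r))): β-rule — branch into not not (not r implies q)  //  ((not p implies not q) implies (q iff r)).
              branch 2.1.1.1 (add not not (not r implies q)):
                not not (not r implies q): β-rule — branch into not not r  //  q.
                  branch 2.1.1.1.1 (add not not r):
                    ○ open, literals {q=F, r=T}.
                  branch 2.1.1.1.2 (add q):
                    × closes — contains both q and not q.
              branch 2.1.1.2 (add ((not p implies not q) implies (q iff r))):
                ((not p implies not q) implies (q iff r)): β-rule — branch into not (not p implies not q)  //  (q iff r).
                  branch 2.1.1.2.1 (add not (not p implies not q)):
                    not (not p implies not q): α-rule — add not p, not not q.
                    × closes — contains both q and not q.
                  branch 2.1.1.2.2 (add (q iff r)):
                    (q iff r): β-rule — branch into q, r  //  not q, not r.
                      branch 2.1.1.2.2.1 (add q, r):
                        × closes — contains both q and not q.
                      branch 2.1.1.2.2.2 (add not q, not r):
                        ○ open, literals {q=F, r=F}.
          branch 2.1.2 (add (p iff r)):
            (not (not r implies q) implies ((not p implies not q) implies (q iff r))): β-rule — branch into not not (not r implies q)  //  ((not p implies not q) implies (q iff r)).
              branch 2.1.2.1 (add not not (not r implies q)):
                (p iff r): β-rule — branch into p, r  //  not p, not r.
                  branch 2.1.2.1.1 (add p, r):
                    not not (not r implies q): β-rule — branch into not not r  //  q.
                      branch 2.1.2.1.1.1 (add not not r):
                        ○ open, literals {p=T, r=T}.
                      branch 2.1.2.1.1.2 (add q):
                        ○ open, literals {p=T, q=T, r=T}.
                  branch 2.1.2.1.2 (add not p, not r):
                    not not (not r implies q): β-rule — branch into not not r  //  q.
                      branch 2.1.2.1.2.1 (add not not r):
                        × closes — contains both r and not r.
                      branch 2.1.2.1.2.2 (add q):
                        ○ open, literals {p=F, q=T, r=F}.
              branch 2.1.2.2 (add ((not p implies not q) implies (q iff r))):
                (p iff r): β-rule — branch into p, r  //  not p, not r.
                  branch 2.1.2.2.1 (add p, r):
                    ((not p implies not q) implies (q iff r)): β-rule — branch into not (not p implies not q)  //  (q iff r).
                      branch 2.1.2.2.1.1 (add not (not p implies not q)):
                        not (not p implies not q): α-rule — add not p, not not q.
                        × closes — contains both p and not p.
                      branch 2.1.2.2.1.2 (add (q iff r)):
                        (q iff r): β-rule — branch into q, r  //  not q, not r.
                          branch 2.1.2.2.1.2.1 (add q, r):
                            ○ open, literals {p=T, q=T, r=T}.
                          branch 2.1.2.2.1.2.2 (add not q, not r):
                            × closes — contains both r and not r.
                  branch 2.1.2.2.2 (add not p, not r):
                    ((not p implies not q) implies (q iff r)): β-rule — branch into not (not p implies not q)  //  (q iff r).
                      branch 2.1.2.2.2.1 (add not (not p implies not q)):
                        not (not p implies not q): α-rule — add not p, not not q.
                        ○ open, literals {p=F, q=T, r=F}.
                      branch 2.1.2.2.2.2 (add (q iff r)):
                        (q iff r): β-rule — branch into q, r  //  not q, not r.
                          branch 2.1.2.2.2.2.1 (add q, r):
                            × closes — contains both r and not r.
                          branch 2.1.2.2.2.2.2 (add not q, not r):
                            ○ open, literals {p=F, q=F, r=F}.
      branch 2.2 (add not (q implies (p iff r)), not (not (not r implies q) implies ((not p implies not q) implies (q iff r)))):
        not (q implies (p iff r)): α-rule — add q, not (p iff r).
        not (not (not r implies q) implies ((not p implies not q) implies (q iff r))): α-rule — add not (not r implies q), not ((not p implies not q) implies (q iff r)).
        not (not r implies q): α-rule — add not r, not q.
        × closes — contains both q and not q.
8 branches closed, 9 open.
Each open branch fixes some atoms; the unmentioned ones are free. Counting distinct full assignments: branch {r=F} (p, q) contributes 4 new; branch {q=F, r=T} (p) contributes 2 new; branch {q=F, r=F} (p) contributes 0 new; branch {p=T, r=T} (q) contributes 1 new; branch {p=T, q=T, r=T} (none free) contributes 0 new; branch {p=F, q=T, r=F} (none free) contributes 0 new; branch {p=T, q=T, r=T} (none free) contributes 0 new; branch {p=F, q=T, r=F} (none free) contributes 0 new; branch {p=F, q=F, r=F} (none free) contributes 0 new. Total: 7.

7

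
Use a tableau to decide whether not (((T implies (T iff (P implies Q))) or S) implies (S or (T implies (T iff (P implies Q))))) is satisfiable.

Unsatisfiable

Initial set: {not (((T implies (T iff (P implies Q))) or S) implies (S or (T implies (T iff (P implies Q)))))}.
not (((T implies (T iff (P implies Q))) or S) implies (S or (T implies (T iff (P implies Q))))): α-rule — add ((T implies (T iff (P implies Q))) or S), not (S or (T implies (T iff (P implies Q)))).
not (S or (T implies (T iff (P implies Q)))): α-rule — add not S, not (T implies (T iff (P implies Q))).
not (T implies (T iff (P implies Q))): α-rule — add T, not (T iff (P implies Q)).
((T implies (T iff (P implies Q))) or S): β-rule — branch into (T implies (T iff (P implies Q)))  //  S.
  branch 1 (add (T implies (T iff (P implies Q)))):
    not (T iff (P implies Q)): β-rule — branch into T, not (P implies Q)  //  not T, (P implies Q).
      branch 1.1 (add T, not (P implies Q)):
        not (P implies Q): α-rule — add P, not Q.
        (T implies (T iff (P implies Q))): β-rule — branch into not T  //  (T iff (P implies Q)).
          branch 1.1.1 (add not T):
            × closes — contains both T and not T.
          branch 1.1.2 (add (T iff (P implies Q))):
            (T iff (P implies Q)): β-rule — branch into T, (P implies Q)  //  not T, not (P implies Q).
              branch 1.1.2.1 (add T, (P implies Q)):
                (P implies Q): β-rule — branch into not P  //  Q.
                  branch 1.1.2.1.1 (add not P):
                    × closes — contains both P and not P.
                  branch 1.1.2.1.2 (add Q):
                    × closes — contains both Q and not Q.
              branch 1.1.2.2 (add not T, not (P implies Q)):
                × closes — contains both T and not T.
      branch 1.2 (add not T, (P implies Q)):
        × closes — contains both T and not T.
  branch 2 (add S):
    × closes — contains both S and not S.
All 6 branches close.
Every branch closed; the formula is unsatisfiable.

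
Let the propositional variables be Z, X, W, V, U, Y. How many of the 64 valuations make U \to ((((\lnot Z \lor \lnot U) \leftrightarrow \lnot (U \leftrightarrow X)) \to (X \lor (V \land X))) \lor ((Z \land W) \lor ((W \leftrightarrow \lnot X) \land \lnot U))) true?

Initial set: {(U \to ((((\lnot Z \lor \lnot U) \leftrightarrow \lnot (U \leftrightarrow X)) \to (X \lor (V \land X))) \lor ((Z \land W) \lor ((W \leftrightarrow \lnot X) \land \lnot U))))}.
(U \to ((((\lnot Z \lor \lnot U) \leftrightarrow \lnot (U \leftrightarrow X)) \to (X \lor (V \land X))) \lor ((Z \land W) \lor ((W \leftrightarrow \lnot X) \land \lnot U)))): β-rule — branch into \lnot U  //  ((((\lnot Z \lor \lnot U) \leftrightarrow \lnot (U \leftrightarrow X)) \to (X \lor (V \land X))) \lor ((Z \land W) \lor ((W \leftrightarrow \lnot X) \land \lnot U))).
  branch 1 (add \lnot U):
    ○ open, literals {U=0}.
  branch 2 (add ((((\lnot Z \lor \lnot U) \leftrightarrow \lnot (U \leftrightarrow X)) \to (X \lor (V \land X))) \lor ((Z \land W) \lor ((W \leftrightarrow \lnot X) \land \lnot U)))):
    ((((\lnot Z \lor \lnot U) \leftrightarrow \lnot (U \leftrightarrow X)) \to (X \lor (V \land X))) \lor ((Z \land W) \lor ((W \leftrightarrow \lnot X) \land \lnot U))): β-rule — branch into (((\lnot Z \lor \lnot U) \leftrightarrow \lnot (U \leftrightarrow X)) \to (X \lor (V \land X)))  //  ((Z \land W) \lor ((W \leftrightarrow \lnot X) \land \lnot U)).
      branch 2.1 (add (((\lnot Z \lor \lnot U) \leftrightarrow \lnot (U \leftrightarrow X)) \to (X \lor (V \land X)))):
        (((\lnot Z \lor \lnot U) \leftrightarrow \lnot (U \leftrightarrow X)) \to (X \lor (V \land X))): β-rule — branch into \lnot ((\lnot Z \lor \lnot U) \leftrightarrow \lnot (U \leftrightarrow X))  //  (X \lor (V \land X)).
          branch 2.1.1 (add \lnot ((\lnot Z \lor \lnot U) \leftrightarrow \lnot (U \leftrightarrow X))):
            \lnot ((\lnot Z \lor \lnot U) \leftrightarrow \lnot (U \leftrightarrow X)): β-rule — branch into (\lnot Z \lor \lnot U), \lnot \lnot (U \leftrightarrow X)  //  \lnot (\lnot Z \lor \lnot U), \lnot (U \leftrightarrow X).
              branch 2.1.1.1 (add (\lnot Z \lor \lnot U), \lnot \lnot (U \leftrightarrow X)):
                (\lnot Z \lor \lnot U): β-rule — branch into \lnot Z  //  \lnot U.
                  branch 2.1.1.1.1 (add \lnot Z):
                    \lnot \lnot (U \leftrightarrow X): β-rule — branch into U, X  //  \lnot U, \lnot X.
                      branch 2.1.1.1.1.1 (add U, X):
                        ○ open, literals {U=1, X=1, Z=0}.
                      branch 2.1.1.1.1.2 (add \lnot U, \lnot X):
                        ○ open, literals {U=0, X=0, Z=0}.
                  branch 2.1.1.1.2 (add \lnot U):
                    \lnot \lnot (U \leftrightarrow X): β-rule — branch into U, X  //  \lnot U, \lnot X.
                      branch 2.1.1.1.2.1 (add U, X):
                        × closes — contains both U and \lnot U.
                      branch 2.1.1.1.2.2 (add \lnot U, \lnot X):
                        ○ open, literals {U=0, X=0}.
              branch 2.1.1.2 (add \lnot (\lnot Z \lor \lnot U), \lnot (U \leftrightarrow X)):
                \lnot (\lnot Z \lor \lnot U): α-rule — add \lnot \lnot Z, \lnot \lnot U.
                \lnot (U \leftrightarrow X): β-rule — branch into U, \lnot X  //  \lnot U, X.
                  branch 2.1.1.2.1 (add U, \lnot X):
                    ○ open, literals {U=1, X=0, Z=1}.
                  branch 2.1.1.2.2 (add \lnot U, X):
                    × closes — contains both U and \lnot U.
          branch 2.1.2 (add (X \lor (V \land X))):
            (X \lor (V \land X)): β-rule — branch into X  //  (V \land X).
              branch 2.1.2.1 (add X):
                ○ open, literals {X=1}.
              branch 2.1.2.2 (add (V \land X)):
                (V \land X): α-rule — add V, X.
                ○ open, literals {V=1, X=1}.
      branch 2.2 (add ((Z \land W) \lor ((W \leftrightarrow \lnot X) \land \lnot U))):
        ((Z \land W) \lor ((W \leftrightarrow \lnot X) \land \lnot U)): β-rule — branch into (Z \land W)  //  ((W \leftrightarrow \lnot X) \land \lnot U).
          branch 2.2.1 (add (Z \land W)):
            (Z \land W): α-rule — add Z, W.
            ○ open, literals {W=1, Z=1}.
          branch 2.2.2 (add ((W \leftrightarrow \lnot X) \land \lnot U)):
            ((W \leftrightarrow \lnot X) \land \lnot U): α-rule — add (W \leftrightarrow \lnot X), \lnot U.
            (W \leftrightarrow \lnot X): β-rule — branch into W, \lnot X  //  \lnot W, \lnot \lnot X.
              branch 2.2.2.1 (add W, \lnot X):
                ○ open, literals {U=0, W=1, X=0}.
              branch 2.2.2.2 (add \lnot W, \lnot \lnot X):
                ○ open, literals {U=0, W=0, X=1}.
2 branches closed, 10 open.
Each open branch fixes some atoms; the unmentioned ones are free. Counting distinct full assignments: branch {U=0} (Z, X, W, V, Y) contributes 32 new; branch {U=1, X=1, Z=0} (W, V, Y) contributes 8 new; branch {U=0, X=0, Z=0} (W, V, Y) contributes 0 new; branch {U=0, X=0} (Z, W, V, Y) contributes 0 new; branch {U=1, X=0, Z=1} (W, V, Y) contributes 8 new; branch {X=1} (Z, W, V, U, Y) contributes 8 new; branch {V=1, X=1} (Z, W, U, Y) contributes 0 new; branch {W=1, Z=1} (X, V, U, Y) contributes 0 new; branch {U=0, W=1, X=0} (Z, V, Y) contributes 0 new; branch {U=0, W=0, X=1} (Z, V, Y) contributes 0 new. Total: 56.

56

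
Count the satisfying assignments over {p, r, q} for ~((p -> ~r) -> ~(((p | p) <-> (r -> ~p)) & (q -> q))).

Initial set: {~((p -> ~r) -> ~(((p | p) <-> (r -> ~p)) & (q -> q)))}.
~((p -> ~r) -> ~(((p | p) <-> (r -> ~p)) & (q -> q))): α-rule — add (p -> ~r), ~~(((p | p) <-> (r -> ~p)) & (q -> q)).
~~(((p | p) <-> (r -> ~p)) & (q -> q)): α-rule — add ((p | p) <-> (r -> ~p)), (q -> q).
(p -> ~r): β-rule — branch into ~p  //  ~r.
  branch 1 (add ~p):
    ((p | p) <-> (r -> ~p)): β-rule — branch into (p | p), (r -> ~p)  //  ~(p | p), ~(r -> ~p).
      branch 1.1 (add (p | p), (r -> ~p)):
        (q -> q): β-rule — branch into ~q  //  q.
          branch 1.1.1 (add ~q):
            (p | p): β-rule — branch into p  //  p.
              branch 1.1.1.1 (add p):
                × closes — contains both p and ~p.
              branch 1.1.1.2 (add p):
                × closes — contains both p and ~p.
          branch 1.1.2 (add q):
            (p | p): β-rule — branch into p  //  p.
              branch 1.1.2.1 (add p):
                × closes — contains both p and ~p.
              branch 1.1.2.2 (add p):
                × closes — contains both p and ~p.
      branch 1.2 (add ~(p | p), ~(r -> ~p)):
        ~(p | p): α-rule — add ~p, ~p.
        ~(r -> ~p): α-rule — add r, ~~p.
        × closes — contains both p and ~p.
  branch 2 (add ~r):
    ((p | p) <-> (r -> ~p)): β-rule — branch into (p | p), (r -> ~p)  //  ~(p | p), ~(r -> ~p).
      branch 2.1 (add (p | p), (r -> ~p)):
        (q -> q): β-rule — branch into ~q  //  q.
          branch 2.1.1 (add ~q):
            (p | p): β-rule — branch into p  //  p.
              branch 2.1.1.1 (add p):
                (r -> ~p): β-rule — branch into ~r  //  ~p.
                  branch 2.1.1.1.1 (add ~r):
                    ○ open, literals {p=1, q=0, r=0}.
                  branch 2.1.1.1.2 (add ~p):
                    × closes — contains both p and ~p.
              branch 2.1.1.2 (add p):
                (r -> ~p): β-rule — branch into ~r  //  ~p.
                  branch 2.1.1.2.1 (add ~r):
                    ○ open, literals {p=1, q=0, r=0}.
                  branch 2.1.1.2.2 (add ~p):
                    × closes — contains both p and ~p.
          branch 2.1.2 (add q):
            (p | p): β-rule — branch into p  //  p.
              branch 2.1.2.1 (add p):
                (r -> ~p): β-rule — branch into ~r  //  ~p.
                  branch 2.1.2.1.1 (add ~r):
                    ○ open, literals {p=1, q=1, r=0}.
                  branch 2.1.2.1.2 (add ~p):
                    × closes — contains both p and ~p.
              branch 2.1.2.2 (add p):
                (r -> ~p): β-rule — branch into ~r  //  ~p.
                  branch 2.1.2.2.1 (add ~r):
                    ○ open, literals {p=1, q=1, r=0}.
                  branch 2.1.2.2.2 (add ~p):
                    × closes — contains both p and ~p.
      branch 2.2 (add ~(p | p), ~(r -> ~p)):
        ~(p | p): α-rule — add ~p, ~p.
        ~(r -> ~p): α-rule — add r, ~~p.
        × closes — contains both r and ~r.
10 branches closed, 4 open.
Each open branch fixes some atoms; the unmentioned ones are free. Counting distinct full assignments: branch {p=1, q=0, r=0} (none free) contributes 1 new; branch {p=1, q=0, r=0} (none free) contributes 0 new; branch {p=1, q=1, r=0} (none free) contributes 1 new; branch {p=1, q=1, r=0} (none free) contributes 0 new. Total: 2.

2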